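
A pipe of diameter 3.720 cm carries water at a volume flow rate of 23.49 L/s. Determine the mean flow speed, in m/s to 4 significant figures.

v ≈ 21.61 m/s

Q = 23.49 L/s = 0.02349 m³/s.
v = Q/A = 0.02349 / 0.001087 = 21.61 m/s.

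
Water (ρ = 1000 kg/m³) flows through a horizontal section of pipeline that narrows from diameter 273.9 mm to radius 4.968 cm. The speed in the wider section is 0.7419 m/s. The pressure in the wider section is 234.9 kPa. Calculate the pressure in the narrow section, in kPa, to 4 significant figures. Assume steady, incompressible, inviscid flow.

The volume flow rate is constant, so v₂ = (A₁/A₂)v₁ = (589.2/77.54)·0.7419 = 5.638 m/s.
Bernoulli (h₁ = h₂): P₁ − P₂ = ½ρ(v₂² − v₁²).
P₂ = P₁ − ½ρ(v₂² − v₁²) = 234900 − ½·1000·(5.638² − 0.7419²) = 234900 − 15620 = 219300 Pa.

P₂ ≈ 219.3 kPa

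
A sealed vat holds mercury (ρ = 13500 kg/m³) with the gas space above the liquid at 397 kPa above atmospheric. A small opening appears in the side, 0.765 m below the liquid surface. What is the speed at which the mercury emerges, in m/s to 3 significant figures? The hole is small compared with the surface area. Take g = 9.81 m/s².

Take point 1 at the surface (v₁ ≈ 0) and point 2 at the hole (at atmospheric pressure). Bernoulli: P₁ + ρg h = P_atm + ½ρv₂².
With P₁ − P_atm = 397000 Pa, v₂ = √(2gh + 2ΔP/ρ) = √(2·9.81·0.765 + 2·397000/13500) = 8.59 m/s.

v ≈ 8.59 m/s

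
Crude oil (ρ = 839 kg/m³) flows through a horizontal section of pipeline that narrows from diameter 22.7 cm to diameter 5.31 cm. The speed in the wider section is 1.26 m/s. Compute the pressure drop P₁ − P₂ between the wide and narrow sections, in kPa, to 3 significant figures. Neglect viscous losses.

ΔP ≈ 222 kPa

The volume flow rate is constant, so v₂ = (A₁/A₂)v₁ = (405/22.1)·1.26 = 23.0 m/s.
Bernoulli (h₁ = h₂): P₁ − P₂ = ½ρ(v₂² − v₁²).
P₁ − P₂ = ½·839·(23.0² − 1.26²) = ½·839·529 = 222000 Pa.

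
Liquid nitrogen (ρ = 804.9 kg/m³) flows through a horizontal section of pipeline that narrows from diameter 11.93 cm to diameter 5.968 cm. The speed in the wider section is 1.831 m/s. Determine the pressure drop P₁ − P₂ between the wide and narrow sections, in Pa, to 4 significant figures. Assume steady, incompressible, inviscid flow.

Continuity gives A₁v₁ = A₂v₂, so v₂ = (111.8 cm²)/(27.97 cm²) × 1.831 m/s = 7.317 m/s.
The pipe is horizontal, so Bernoulli reduces to P₁ + ½ρv₁² = P₂ + ½ρv₂².
P₁ − P₂ = ½·804.9·(7.317² − 1.831²) = ½·804.9·50.18 = 20200 Pa.

ΔP ≈ 20200 Pa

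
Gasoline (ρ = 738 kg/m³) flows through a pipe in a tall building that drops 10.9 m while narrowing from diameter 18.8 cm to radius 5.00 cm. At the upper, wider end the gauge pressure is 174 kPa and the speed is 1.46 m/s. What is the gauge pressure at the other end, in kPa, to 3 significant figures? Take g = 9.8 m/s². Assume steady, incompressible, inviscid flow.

244 kPa

Continuity gives A₁v₁ = A₂v₂, so v₂ = (278 cm²)/(78.5 cm²) × 1.46 m/s = 5.16 m/s.
Applying Bernoulli between the two ends and solving for P₂: P₂ = P₁ + ½ρ(v₁² − v₂²) − ρgΔh.
P₂ = 174000 + ½·738·(1.46² − 5.16²) − 738·9.8·(−10.9) = 174000 + (-9040) − (-78800) = 244000 Pa.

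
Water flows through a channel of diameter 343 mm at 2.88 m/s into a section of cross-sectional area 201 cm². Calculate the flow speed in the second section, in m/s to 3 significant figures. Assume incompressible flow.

13.2 m/s

Mass conservation (A₁v₁ = A₂v₂) gives v₂ = 2.88 × 924/201 = 13.2 m/s.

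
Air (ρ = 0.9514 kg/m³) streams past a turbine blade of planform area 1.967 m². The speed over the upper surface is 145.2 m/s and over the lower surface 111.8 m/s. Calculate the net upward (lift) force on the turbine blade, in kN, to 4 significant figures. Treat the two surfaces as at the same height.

From P + ½ρv² = const at equal height, P_low − P_up = ½ρ(v_up² − v_low²).
ΔP = ½·0.9514·(145.2² − 111.8²) = 4083 Pa.
Lift = ΔP · A = 4083 × 1.967 = 8032 N.

F ≈ 8.032 kN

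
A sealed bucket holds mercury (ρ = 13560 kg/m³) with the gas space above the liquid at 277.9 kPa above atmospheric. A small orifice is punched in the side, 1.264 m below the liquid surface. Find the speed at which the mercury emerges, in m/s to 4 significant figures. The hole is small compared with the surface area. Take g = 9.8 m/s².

v = 8.109 m/s

Take point 1 at the surface (v₁ ≈ 0) and point 2 at the hole (at atmospheric pressure). Bernoulli: P₁ + ρg h = P_atm + ½ρv₂².
With P₁ − P_atm = 277900 Pa, v₂ = √(2gh + 2ΔP/ρ) = √(2·9.8·1.264 + 2·277900/13560) = 8.109 m/s.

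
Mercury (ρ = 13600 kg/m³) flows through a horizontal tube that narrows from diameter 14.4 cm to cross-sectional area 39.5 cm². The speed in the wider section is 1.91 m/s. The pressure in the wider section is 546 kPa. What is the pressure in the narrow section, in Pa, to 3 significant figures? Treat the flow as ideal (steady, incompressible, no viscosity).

Mass conservation (A₁v₁ = A₂v₂) gives v₂ = 1.91 × 163/39.5 = 7.88 m/s.
Bernoulli (h₁ = h₂): P₁ − P₂ = ½ρ(v₂² − v₁²).
P₂ = P₁ − ½ρ(v₂² − v₁²) = 546000 − ½·13600·(7.88² − 1.91²) = 546000 − 397000 = 149000 Pa.

P₂ ≈ 149000 Pa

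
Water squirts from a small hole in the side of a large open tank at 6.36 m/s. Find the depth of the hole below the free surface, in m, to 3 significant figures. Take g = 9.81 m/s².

h = 2.06 m

For a small hole in a large open tank, ½v² = gh, giving h = v²/(2g).
h = 6.36²/(2·9.81) = 40.4/19.62 = 2.06 m.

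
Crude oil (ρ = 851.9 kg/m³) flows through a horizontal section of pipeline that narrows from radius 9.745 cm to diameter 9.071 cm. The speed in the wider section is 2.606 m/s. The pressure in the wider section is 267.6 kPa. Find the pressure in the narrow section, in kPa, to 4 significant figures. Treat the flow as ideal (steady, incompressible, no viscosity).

The volume flow rate is constant, so v₂ = (A₁/A₂)v₁ = (298.3/64.62)·2.606 = 12.03 m/s.
The pipe is horizontal, so Bernoulli reduces to P₁ + ½ρv₁² = P₂ + ½ρv₂².
P₂ = P₁ − ½ρ(v₂² − v₁²) = 267600 − ½·851.9·(12.03² − 2.606²) = 267600 − 58760 = 208800 Pa.

P₂ = 208.8 kPa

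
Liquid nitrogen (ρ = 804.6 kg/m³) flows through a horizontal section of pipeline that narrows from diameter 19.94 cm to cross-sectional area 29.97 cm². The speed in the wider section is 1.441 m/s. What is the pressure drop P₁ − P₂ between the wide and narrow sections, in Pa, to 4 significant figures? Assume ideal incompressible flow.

Mass conservation (A₁v₁ = A₂v₂) gives v₂ = 1.441 × 312.3/29.97 = 15.01 m/s.
Along the horizontal streamline, P + ½ρv² is constant.
P₁ − P₂ = ½·804.6·(15.01² − 1.441²) = ½·804.6·223.4 = 89860 Pa.

89860 Pa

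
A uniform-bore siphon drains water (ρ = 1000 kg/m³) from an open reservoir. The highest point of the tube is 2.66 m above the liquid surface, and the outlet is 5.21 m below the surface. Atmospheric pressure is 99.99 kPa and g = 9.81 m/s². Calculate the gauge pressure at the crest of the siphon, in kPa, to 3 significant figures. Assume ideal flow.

P_gauge ≈ -77.2 kPa

From the surface to the outlet (both open to atmosphere, surface at rest): v = √(2g·h_out) = √(2·9.81·5.21) = 10.1 m/s.
With constant cross-section the crest speed equals v; applying Bernoulli from the surface up to the crest, P_top = P_atm − ½ρv² − ρg·h_top.
P_top = 99990 − ½·1000·10.1² − 1000·9.81·2.66 = 22800 Pa. So P_gauge = P_top − P_atm = -77200 Pa.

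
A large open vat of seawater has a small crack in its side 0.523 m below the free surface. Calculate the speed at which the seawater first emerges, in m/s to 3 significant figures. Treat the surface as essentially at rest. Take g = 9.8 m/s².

v ≈ 3.20 m/s

The surface is effectively still and both ends are open, so ½v² = gh and v = √(2·9.8·0.523) = 3.20 m/s.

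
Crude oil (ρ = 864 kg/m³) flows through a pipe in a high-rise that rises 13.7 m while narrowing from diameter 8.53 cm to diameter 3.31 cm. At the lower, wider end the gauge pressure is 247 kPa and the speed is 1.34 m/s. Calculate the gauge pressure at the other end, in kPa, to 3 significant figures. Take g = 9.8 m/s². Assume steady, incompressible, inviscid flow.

Continuity gives A₁v₁ = A₂v₂, so v₂ = (57.1 cm²)/(8.60 cm²) × 1.34 m/s = 8.90 m/s.
Energy conservation along the streamline gives P₂ = P₁ − ½ρ(v₂² − v₁²) − ρg(h₂ − h₁).
P₂ = 247000 + ½·864·(1.34² − 8.90²) − 864·9.8·(+13.7) = 247000 + (-33400) − (116000) = 97600 Pa.

P₂ ≈ 97.6 kPa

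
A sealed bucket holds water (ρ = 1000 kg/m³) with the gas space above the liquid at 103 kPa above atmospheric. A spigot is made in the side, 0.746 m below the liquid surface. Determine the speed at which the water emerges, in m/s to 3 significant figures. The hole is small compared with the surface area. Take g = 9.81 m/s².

v = 14.9 m/s

Take point 1 at the surface (v₁ ≈ 0) and point 2 at the hole (at atmospheric pressure). Bernoulli: P₁ + ρg h = P_atm + ½ρv₂².
With P₁ − P_atm = 103000 Pa, v₂ = √(2gh + 2ΔP/ρ) = √(2·9.81·0.746 + 2·103000/1000) = 14.9 m/s.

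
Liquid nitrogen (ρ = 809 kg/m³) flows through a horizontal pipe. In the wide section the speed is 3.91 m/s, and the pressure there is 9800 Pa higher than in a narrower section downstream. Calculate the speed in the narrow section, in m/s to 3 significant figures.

v₂ ≈ 6.29 m/s

Along the level pipe P + ½ρv² is conserved, hence v₂² = v₁² + 2(P₁ − P₂)/ρ.
v₂ = √(3.91² + 2·9800/809) = √(15.3 + 24.2) = 6.29 m/s.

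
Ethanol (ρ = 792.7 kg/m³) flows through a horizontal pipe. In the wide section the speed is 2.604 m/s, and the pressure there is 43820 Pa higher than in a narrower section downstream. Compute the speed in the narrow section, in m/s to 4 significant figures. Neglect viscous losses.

Horizontal Bernoulli: P₁ + ½ρv₁² = P₂ + ½ρv₂², so v₂² = v₁² + 2(P₁ − P₂)/ρ.
v₂ = √(2.604² + 2·43820/792.7) = √(6.781 + 110.6) = 10.83 m/s.

v₂ ≈ 10.83 m/s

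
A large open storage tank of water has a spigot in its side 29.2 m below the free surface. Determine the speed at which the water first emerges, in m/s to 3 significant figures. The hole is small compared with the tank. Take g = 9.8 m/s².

Bernoulli from surface to hole (P equal, v_surface ≈ 0): v = √(2gh) = √(2×9.8×29.2) = 23.9 m/s.

v ≈ 23.9 m/s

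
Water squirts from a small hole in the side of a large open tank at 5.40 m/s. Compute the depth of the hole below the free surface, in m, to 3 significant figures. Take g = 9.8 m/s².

h ≈ 1.49 m

For a small hole in a large open tank, ½v² = gh, giving h = v²/(2g).
h = 5.40²/(2·9.8) = 29.2/19.60 = 1.49 m.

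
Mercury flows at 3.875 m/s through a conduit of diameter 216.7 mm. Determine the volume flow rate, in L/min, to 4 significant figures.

Q = A·v = 0.03688 m² × 3.875 m/s = 0.1429 m³/s.
Converting: 0.1429 m³/s × 60000 = 8575 L/min.

Q ≈ 8575 L/min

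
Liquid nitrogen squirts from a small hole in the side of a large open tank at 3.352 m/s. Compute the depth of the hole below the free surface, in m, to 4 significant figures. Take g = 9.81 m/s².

Torricelli: v = √(2gh), so h = v²/(2g).
h = 3.352²/(2·9.81) = 11.24/19.62 = 0.5727 m.

0.5727 m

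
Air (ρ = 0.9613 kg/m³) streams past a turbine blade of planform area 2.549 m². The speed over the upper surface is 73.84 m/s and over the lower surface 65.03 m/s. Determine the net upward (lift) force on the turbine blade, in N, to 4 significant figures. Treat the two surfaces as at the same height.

F ≈ 1499 N

The faster flow above has the lower pressure; Bernoulli (same height) gives ΔP = ½ρ(v_up² − v_low²).
ΔP = ½·0.9613·(73.84² − 65.03²) = 588.0 Pa.
Lift = ΔP · A = 588.0 × 2.549 = 1499 N.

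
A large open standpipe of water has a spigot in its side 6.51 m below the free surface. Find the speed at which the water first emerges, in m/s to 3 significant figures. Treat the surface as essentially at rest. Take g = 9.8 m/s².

v = 11.3 m/s

With the surface at rest and both surface and jet at atmospheric pressure, Bernoulli gives ρg h = ½ρv², so v = √(2gh) = √(2·9.8·6.51) = 11.3 m/s.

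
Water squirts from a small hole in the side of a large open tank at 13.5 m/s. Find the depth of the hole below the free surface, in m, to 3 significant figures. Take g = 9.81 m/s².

Inverting v = √(2gh) gives h = v² / 2g.
h = 13.5²/(2·9.81) = 182/19.62 = 9.29 m.

h = 9.29 m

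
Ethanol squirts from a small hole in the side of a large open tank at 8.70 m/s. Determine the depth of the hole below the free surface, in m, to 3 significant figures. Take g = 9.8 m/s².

3.86 m

For a small hole in a large open tank, ½v² = gh, giving h = v²/(2g).
h = 8.70²/(2·9.8) = 75.7/19.60 = 3.86 m.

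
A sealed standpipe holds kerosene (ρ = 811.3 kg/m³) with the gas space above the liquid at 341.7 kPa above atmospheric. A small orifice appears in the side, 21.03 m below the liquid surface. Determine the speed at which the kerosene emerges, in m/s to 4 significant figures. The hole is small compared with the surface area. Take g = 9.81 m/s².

v ≈ 35.43 m/s

Take point 1 at the surface (v₁ ≈ 0) and point 2 at the hole (at atmospheric pressure). Bernoulli: P₁ + ρg h = P_atm + ½ρv₂².
With P₁ − P_atm = 341700 Pa, v₂ = √(2gh + 2ΔP/ρ) = √(2·9.81·21.03 + 2·341700/811.3) = 35.43 m/s.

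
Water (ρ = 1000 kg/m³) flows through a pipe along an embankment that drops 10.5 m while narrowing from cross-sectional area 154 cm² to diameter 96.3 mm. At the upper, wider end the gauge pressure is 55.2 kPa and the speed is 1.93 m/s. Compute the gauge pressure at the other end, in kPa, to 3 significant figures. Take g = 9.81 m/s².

P₂ = 152 kPa

Mass conservation (A₁v₁ = A₂v₂) gives v₂ = 1.93 × 154/72.8 = 4.08 m/s.
Bernoulli: P₁ + ½ρv₁² + ρg h₁ = P₂ + ½ρv₂² + ρg h₂, so P₂ = P₁ + ½ρ(v₁² − v₂²) − ρg(h₂ − h₁).
P₂ = 55200 + ½·1000·(1.93² − 4.08²) − 1000·9.81·(−10.5) = 55200 + (-6460) − (-103000) = 152000 Pa.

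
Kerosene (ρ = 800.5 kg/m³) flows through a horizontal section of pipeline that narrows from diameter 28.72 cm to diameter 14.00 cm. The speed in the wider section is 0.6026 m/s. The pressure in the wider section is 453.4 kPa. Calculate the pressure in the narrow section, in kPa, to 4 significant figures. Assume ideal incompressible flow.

451.0 kPa

Mass conservation (A₁v₁ = A₂v₂) gives v₂ = 0.6026 × 647.8/153.9 = 2.536 m/s.
Bernoulli (h₁ = h₂): P₁ − P₂ = ½ρ(v₂² − v₁²).
P₂ = P₁ − ½ρ(v₂² − v₁²) = 453400 − ½·800.5·(2.536² − 0.6026²) = 453400 − 2429 = 451000 Pa.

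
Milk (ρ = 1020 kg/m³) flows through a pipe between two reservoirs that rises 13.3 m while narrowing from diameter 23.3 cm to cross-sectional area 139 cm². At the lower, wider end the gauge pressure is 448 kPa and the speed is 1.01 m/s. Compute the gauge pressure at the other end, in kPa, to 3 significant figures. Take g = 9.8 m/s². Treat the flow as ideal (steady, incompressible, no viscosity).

311 kPa

Mass conservation (A₁v₁ = A₂v₂) gives v₂ = 1.01 × 426/139 = 3.10 m/s.
Bernoulli: P₁ + ½ρv₁² + ρg h₁ = P₂ + ½ρv₂² + ρg h₂, so P₂ = P₁ + ½ρ(v₁² − v₂²) − ρg(h₂ − h₁).
P₂ = 448000 + ½·1020·(1.01² − 3.10²) − 1020·9.8·(+13.3) = 448000 + (-4380) − (133000) = 311000 Pa.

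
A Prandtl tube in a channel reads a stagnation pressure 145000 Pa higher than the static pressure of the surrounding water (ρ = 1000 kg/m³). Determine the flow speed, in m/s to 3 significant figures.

v ≈ 17.0 m/s

Bernoulli between the free stream and the stagnation point: ½ρv² = P_stag − P_static.
v = √(2ΔP/ρ) = √(2·145000/1000) = 17.0 m/s.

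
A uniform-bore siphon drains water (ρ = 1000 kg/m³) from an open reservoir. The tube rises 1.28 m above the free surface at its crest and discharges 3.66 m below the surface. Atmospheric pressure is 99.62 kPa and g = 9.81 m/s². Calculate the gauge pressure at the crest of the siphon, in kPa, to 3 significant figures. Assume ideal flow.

-48.5 kPa

Bernoulli surface→outlet gives ½v² = g·h_out, so v = √(2·9.81·3.66) = 8.47 m/s.
Continuity keeps v the same throughout the tube; from surface to crest, P_atm + 0 = P_top + ½ρv² + ρg·h_top.
P_top = 99620 − ½·1000·8.47² − 1000·9.81·1.28 = 51200 Pa. So P_gauge = P_top − P_atm = -48500 Pa.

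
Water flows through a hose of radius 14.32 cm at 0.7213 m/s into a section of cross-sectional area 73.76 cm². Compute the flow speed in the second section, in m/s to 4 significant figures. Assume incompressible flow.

6.300 m/s

By continuity, v₂ = v₁·A₁/A₂ = 0.7213·(644.2/73.76) = 6.300 m/s.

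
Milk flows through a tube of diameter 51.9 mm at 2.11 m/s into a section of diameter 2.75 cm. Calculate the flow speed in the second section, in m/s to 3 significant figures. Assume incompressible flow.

The volume flow rate is constant, so v₂ = (A₁/A₂)v₁ = (21.2/5.94)·2.11 = 7.52 m/s.

v₂ ≈ 7.52 m/s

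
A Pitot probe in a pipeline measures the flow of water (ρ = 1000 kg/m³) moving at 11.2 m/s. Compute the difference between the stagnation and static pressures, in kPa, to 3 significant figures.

ΔP ≈ 62.7 kPa

The dynamic pressure equals the rise in static pressure at the stagnation point: ΔP = ½ρv².
ΔP = ½·1000·11.2² = 62700 Pa.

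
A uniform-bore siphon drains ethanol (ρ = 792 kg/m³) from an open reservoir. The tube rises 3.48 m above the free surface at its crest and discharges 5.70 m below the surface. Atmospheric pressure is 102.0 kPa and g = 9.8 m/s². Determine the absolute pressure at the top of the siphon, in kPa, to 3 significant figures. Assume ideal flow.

P_top ≈ 30.7 kPa

Bernoulli surface→outlet gives ½v² = g·h_out, so v = √(2·9.8·5.70) = 10.6 m/s.
Continuity keeps v the same throughout the tube; from surface to crest, P_atm + 0 = P_top + ½ρv² + ρg·h_top.
P_top = 102000 − ½·792·10.6² − 792·9.8·3.48 = 30700 Pa.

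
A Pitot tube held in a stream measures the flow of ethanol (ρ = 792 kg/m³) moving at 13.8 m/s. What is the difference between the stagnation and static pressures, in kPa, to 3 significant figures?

Bernoulli between the free stream and the stagnation point: ½ρv² = P_stag − P_static.
ΔP = ½·792·13.8² = 75400 Pa.

ΔP ≈ 75.4 kPa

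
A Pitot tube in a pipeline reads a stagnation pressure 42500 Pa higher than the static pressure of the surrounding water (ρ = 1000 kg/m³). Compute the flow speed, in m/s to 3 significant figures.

At the stagnation point the flow is brought to rest, so Bernoulli gives P_stag − P_static = ½ρv².
v = √(2ΔP/ρ) = √(2·42500/1000) = 9.22 m/s.

9.22 m/s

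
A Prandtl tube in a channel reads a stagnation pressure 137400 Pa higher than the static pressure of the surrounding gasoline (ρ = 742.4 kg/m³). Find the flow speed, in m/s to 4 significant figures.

v = 19.24 m/s

The dynamic pressure equals the rise in static pressure at the stagnation point: ΔP = ½ρv².
v = √(2ΔP/ρ) = √(2·137400/742.4) = 19.24 m/s.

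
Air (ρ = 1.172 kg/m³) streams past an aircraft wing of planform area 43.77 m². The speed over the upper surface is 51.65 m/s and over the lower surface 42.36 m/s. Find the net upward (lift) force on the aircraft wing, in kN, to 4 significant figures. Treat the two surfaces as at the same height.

F ≈ 22.40 kN

With equal heights on the two surfaces, Bernoulli gives P_lower − P_upper = ½ρ(v_upper² − v_lower²).
ΔP = ½·1.172·(51.65² − 42.36²) = 511.8 Pa.
Lift = ΔP · A = 511.8 × 43.77 = 22400 N.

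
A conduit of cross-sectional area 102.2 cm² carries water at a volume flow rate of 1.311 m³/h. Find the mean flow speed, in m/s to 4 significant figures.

Q = 1.311 m³/h = 0.0003642 m³/s.
v = Q/A = 0.0003642 / 0.01022 = 0.03563 m/s.

v = 0.03563 m/s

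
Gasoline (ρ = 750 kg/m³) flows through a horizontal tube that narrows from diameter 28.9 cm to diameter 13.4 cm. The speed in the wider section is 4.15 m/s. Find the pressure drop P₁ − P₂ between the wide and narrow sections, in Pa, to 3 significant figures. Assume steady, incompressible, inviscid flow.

The volume flow rate is constant, so v₂ = (A₁/A₂)v₁ = (656/141)·4.15 = 19.3 m/s.
With no height change, Bernoulli's equation is P₁ + ½ρv₁² = P₂ + ½ρv₂².
P₁ − P₂ = ½·750·(19.3² − 4.15²) = ½·750·355 = 133000 Pa.

ΔP ≈ 133000 Pa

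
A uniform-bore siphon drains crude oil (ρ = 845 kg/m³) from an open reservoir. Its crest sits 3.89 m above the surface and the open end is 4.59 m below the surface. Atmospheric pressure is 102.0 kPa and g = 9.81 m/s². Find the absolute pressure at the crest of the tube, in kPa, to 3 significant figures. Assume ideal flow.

The outlet speed comes from Torricelli: v = √(2g·4.59) = 9.49 m/s.
Continuity keeps v the same throughout the tube; from surface to crest, P_atm + 0 = P_top + ½ρv² + ρg·h_top.
P_top = 102000 − ½·845·9.49² − 845·9.81·3.89 = 31700 Pa.

P_top ≈ 31.7 kPa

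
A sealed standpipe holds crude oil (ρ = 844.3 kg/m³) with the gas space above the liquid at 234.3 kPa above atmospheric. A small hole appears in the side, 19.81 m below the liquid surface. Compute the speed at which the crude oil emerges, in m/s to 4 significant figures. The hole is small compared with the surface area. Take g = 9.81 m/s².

Take point 1 at the surface (v₁ ≈ 0) and point 2 at the hole (at atmospheric pressure). Bernoulli: P₁ + ρg h = P_atm + ½ρv₂².
With P₁ − P_atm = 234300 Pa, v₂ = √(2gh + 2ΔP/ρ) = √(2·9.81·19.81 + 2·234300/844.3) = 30.72 m/s.

30.72 m/s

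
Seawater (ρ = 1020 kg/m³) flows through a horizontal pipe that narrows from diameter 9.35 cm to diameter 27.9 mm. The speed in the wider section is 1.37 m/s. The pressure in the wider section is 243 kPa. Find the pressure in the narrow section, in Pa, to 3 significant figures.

123000 Pa

Continuity gives A₁v₁ = A₂v₂, so v₂ = (68.7 cm²)/(6.11 cm²) × 1.37 m/s = 15.4 m/s.
The pipe is horizontal, so Bernoulli reduces to P₁ + ½ρv₁² = P₂ + ½ρv₂².
P₂ = P₁ − ½ρ(v₂² − v₁²) = 243000 − ½·1020·(15.4² − 1.37²) = 243000 − 120000 = 123000 Pa.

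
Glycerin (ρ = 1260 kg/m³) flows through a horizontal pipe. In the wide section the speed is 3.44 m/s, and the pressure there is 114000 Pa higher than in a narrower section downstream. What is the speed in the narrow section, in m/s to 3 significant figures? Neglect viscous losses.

With h₁ = h₂, rearranging Bernoulli gives v₂ = √(v₁² + 2ΔP/ρ).
v₂ = √(3.44² + 2·114000/1260) = √(11.8 + 181) = 13.9 m/s.

v₂ = 13.9 m/s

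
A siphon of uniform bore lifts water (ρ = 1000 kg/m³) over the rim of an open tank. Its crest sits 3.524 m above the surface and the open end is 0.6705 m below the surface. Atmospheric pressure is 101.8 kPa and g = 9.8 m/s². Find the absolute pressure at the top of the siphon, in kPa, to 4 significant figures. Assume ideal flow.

From the surface to the outlet (both open to atmosphere, surface at rest): v = √(2g·h_out) = √(2·9.8·0.6705) = 3.625 m/s.
Continuity keeps v the same throughout the tube; from surface to crest, P_atm + 0 = P_top + ½ρv² + ρg·h_top.
P_top = 101800 − ½·1000·3.625² − 1000·9.8·3.524 = 60690 Pa.

60.69 kPa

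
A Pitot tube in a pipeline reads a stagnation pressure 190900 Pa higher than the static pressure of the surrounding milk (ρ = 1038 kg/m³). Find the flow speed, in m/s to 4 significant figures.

v ≈ 19.18 m/s

Bernoulli between the free stream and the stagnation point: ½ρv² = P_stag − P_static.
v = √(2ΔP/ρ) = √(2·190900/1038) = 19.18 m/s.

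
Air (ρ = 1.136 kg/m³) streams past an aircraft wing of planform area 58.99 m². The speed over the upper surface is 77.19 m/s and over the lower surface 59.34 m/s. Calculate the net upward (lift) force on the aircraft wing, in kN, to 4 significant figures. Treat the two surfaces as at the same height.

The faster flow above has the lower pressure; Bernoulli (same height) gives ΔP = ½ρ(v_up² − v_low²).
ΔP = ½·1.136·(77.19² − 59.34²) = 1384 Pa.
Lift = ΔP · A = 1384 × 58.99 = 81660 N.

81.66 kN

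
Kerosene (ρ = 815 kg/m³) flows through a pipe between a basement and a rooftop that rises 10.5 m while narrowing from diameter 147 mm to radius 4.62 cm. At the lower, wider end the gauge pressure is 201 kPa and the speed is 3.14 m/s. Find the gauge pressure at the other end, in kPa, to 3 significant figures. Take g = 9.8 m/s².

P₂ ≈ 95.4 kPa

Continuity gives A₁v₁ = A₂v₂, so v₂ = (170 cm²)/(67.1 cm²) × 3.14 m/s = 7.95 m/s.
Bernoulli: P₁ + ½ρv₁² + ρg h₁ = P₂ + ½ρv₂² + ρg h₂, so P₂ = P₁ + ½ρ(v₁² − v₂²) − ρg(h₂ − h₁).
P₂ = 201000 + ½·815·(3.14² − 7.95²) − 815·9.8·(+10.5) = 201000 + (-21700) − (83900) = 95400 Pa.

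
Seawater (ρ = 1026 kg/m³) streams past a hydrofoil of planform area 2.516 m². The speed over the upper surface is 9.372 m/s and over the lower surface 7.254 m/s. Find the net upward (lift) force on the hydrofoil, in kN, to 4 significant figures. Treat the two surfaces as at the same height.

With equal heights on the two surfaces, Bernoulli gives P_lower − P_upper = ½ρ(v_upper² − v_lower²).
ΔP = ½·1026·(9.372² − 7.254²) = 18060 Pa.
Lift = ΔP · A = 18060 × 2.516 = 45450 N.

F ≈ 45.45 kN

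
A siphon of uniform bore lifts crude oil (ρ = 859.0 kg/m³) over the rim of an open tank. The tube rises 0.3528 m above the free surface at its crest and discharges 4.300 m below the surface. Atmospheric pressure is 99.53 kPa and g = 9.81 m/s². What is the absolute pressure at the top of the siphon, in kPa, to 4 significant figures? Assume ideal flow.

P_top ≈ 60.32 kPa

The outlet speed comes from Torricelli: v = √(2g·4.300) = 9.185 m/s.
The bore is uniform, so the speed at the crest is the same v. Bernoulli surface→crest: P_atm = P_top + ½ρv² + ρg·h_top.
P_top = 99530 − ½·859.0·9.185² − 859.0·9.81·0.3528 = 60320 Pa.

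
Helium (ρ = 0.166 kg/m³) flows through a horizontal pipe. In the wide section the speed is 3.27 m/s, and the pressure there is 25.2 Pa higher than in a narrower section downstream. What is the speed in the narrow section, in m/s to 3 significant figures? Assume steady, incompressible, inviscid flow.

v₂ ≈ 17.7 m/s

With h₁ = h₂, rearranging Bernoulli gives v₂ = √(v₁² + 2ΔP/ρ).
v₂ = √(3.27² + 2·25.2/0.166) = √(10.7 + 304) = 17.7 m/s.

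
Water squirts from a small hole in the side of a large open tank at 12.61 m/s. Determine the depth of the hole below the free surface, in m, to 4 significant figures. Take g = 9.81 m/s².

For a small hole in a large open tank, ½v² = gh, giving h = v²/(2g).
h = 12.61²/(2·9.81) = 159.0/19.62 = 8.105 m.

8.105 m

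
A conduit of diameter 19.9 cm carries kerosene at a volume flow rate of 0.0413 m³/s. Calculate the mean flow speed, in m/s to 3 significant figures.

1.33 m/s

Q = 0.0413 m³/s = 0.0413 m³/s.
v = Q/A = 0.0413 / 0.0311 = 1.33 m/s.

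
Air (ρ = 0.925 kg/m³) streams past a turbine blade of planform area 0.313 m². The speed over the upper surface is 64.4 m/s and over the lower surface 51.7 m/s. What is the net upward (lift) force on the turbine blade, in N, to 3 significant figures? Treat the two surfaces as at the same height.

With equal heights on the two surfaces, Bernoulli gives P_lower − P_upper = ½ρ(v_upper² − v_lower²).
ΔP = ½·0.925·(64.4² − 51.7²) = 682 Pa.
Lift = ΔP · A = 682 × 0.313 = 213 N.

F ≈ 213 N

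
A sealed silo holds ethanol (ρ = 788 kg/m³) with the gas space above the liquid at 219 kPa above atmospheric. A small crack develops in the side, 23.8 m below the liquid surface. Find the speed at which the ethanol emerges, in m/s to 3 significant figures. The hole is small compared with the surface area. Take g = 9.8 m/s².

32.0 m/s

Take point 1 at the surface (v₁ ≈ 0) and point 2 at the hole (at atmospheric pressure). Bernoulli: P₁ + ρg h = P_atm + ½ρv₂².
With P₁ − P_atm = 219000 Pa, v₂ = √(2gh + 2ΔP/ρ) = √(2·9.8·23.8 + 2·219000/788) = 32.0 m/s.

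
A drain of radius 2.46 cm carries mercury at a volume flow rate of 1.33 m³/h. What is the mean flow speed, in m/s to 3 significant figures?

v ≈ 0.194 m/s

Q = 1.33 m³/h = 0.000369 m³/s.
v = Q/A = 0.000369 / 0.00190 = 0.194 m/s.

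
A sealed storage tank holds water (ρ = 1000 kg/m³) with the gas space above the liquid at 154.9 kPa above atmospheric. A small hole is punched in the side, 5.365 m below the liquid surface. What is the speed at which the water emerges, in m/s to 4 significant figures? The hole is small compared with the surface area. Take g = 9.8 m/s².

v ≈ 20.37 m/s

Take point 1 at the surface (v₁ ≈ 0) and point 2 at the hole (at atmospheric pressure). Bernoulli: P₁ + ρg h = P_atm + ½ρv₂².
With P₁ − P_atm = 154900 Pa, v₂ = √(2gh + 2ΔP/ρ) = √(2·9.8·5.365 + 2·154900/1000) = 20.37 m/s.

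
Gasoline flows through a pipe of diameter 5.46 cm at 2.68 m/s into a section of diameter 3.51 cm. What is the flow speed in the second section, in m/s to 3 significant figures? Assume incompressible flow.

Mass conservation (A₁v₁ = A₂v₂) gives v₂ = 2.68 × 23.4/9.68 = 6.48 m/s.

v₂ ≈ 6.48 m/s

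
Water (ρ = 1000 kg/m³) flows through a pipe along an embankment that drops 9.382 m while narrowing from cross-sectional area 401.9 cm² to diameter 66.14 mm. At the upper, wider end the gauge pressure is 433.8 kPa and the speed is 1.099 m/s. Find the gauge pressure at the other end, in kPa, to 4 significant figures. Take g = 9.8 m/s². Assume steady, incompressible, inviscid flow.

443.7 kPa

The volume flow rate is constant, so v₂ = (A₁/A₂)v₁ = (401.9/34.36)·1.099 = 12.86 m/s.
Energy conservation along the streamline gives P₂ = P₁ − ½ρ(v₂² − v₁²) − ρg(h₂ − h₁).
P₂ = 433800 + ½·1000·(1.099² − 12.86²) − 1000·9.8·(−9.382) = 433800 + (-82030) − (-91940) = 443700 Pa.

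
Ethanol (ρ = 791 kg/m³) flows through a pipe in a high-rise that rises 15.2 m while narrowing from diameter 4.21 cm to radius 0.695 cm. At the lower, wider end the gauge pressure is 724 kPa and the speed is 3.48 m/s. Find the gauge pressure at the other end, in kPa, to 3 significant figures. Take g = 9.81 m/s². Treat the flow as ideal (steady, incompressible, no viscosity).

P₂ ≈ 208 kPa

Continuity gives A₁v₁ = A₂v₂, so v₂ = (13.9 cm²)/(1.52 cm²) × 3.48 m/s = 31.9 m/s.
Applying Bernoulli between the two ends and solving for P₂: P₂ = P₁ + ½ρ(v₁² − v₂²) − ρgΔh.
P₂ = 724000 + ½·791·(3.48² − 31.9²) − 791·9.81·(+15.2) = 724000 + (-398000) − (118000) = 208000 Pa.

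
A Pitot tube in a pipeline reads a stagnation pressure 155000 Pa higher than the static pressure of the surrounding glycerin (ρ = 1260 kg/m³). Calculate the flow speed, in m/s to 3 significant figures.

15.7 m/s

At the stagnation point the flow is brought to rest, so Bernoulli gives P_stag − P_static = ½ρv².
v = √(2ΔP/ρ) = √(2·155000/1260) = 15.7 m/s.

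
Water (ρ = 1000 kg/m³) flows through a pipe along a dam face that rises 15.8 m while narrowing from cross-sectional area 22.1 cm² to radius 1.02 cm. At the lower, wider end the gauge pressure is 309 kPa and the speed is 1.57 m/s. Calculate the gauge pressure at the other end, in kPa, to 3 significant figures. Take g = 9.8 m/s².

Mass conservation (A₁v₁ = A₂v₂) gives v₂ = 1.57 × 22.1/3.27 = 10.6 m/s.
Bernoulli: P₁ + ½ρv₁² + ρg h₁ = P₂ + ½ρv₂² + ρg h₂, so P₂ = P₁ + ½ρ(v₁² − v₂²) − ρg(h₂ − h₁).
P₂ = 309000 + ½·1000·(1.57² − 10.6²) − 1000·9.8·(+15.8) = 309000 + (-55100) − (155000) = 99000 Pa.

P₂ ≈ 99.0 kPa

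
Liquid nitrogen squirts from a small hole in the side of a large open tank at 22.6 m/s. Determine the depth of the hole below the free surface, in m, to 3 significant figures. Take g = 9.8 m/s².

h ≈ 26.1 m

Inverting v = √(2gh) gives h = v² / 2g.
h = 22.6²/(2·9.8) = 511/19.60 = 26.1 m.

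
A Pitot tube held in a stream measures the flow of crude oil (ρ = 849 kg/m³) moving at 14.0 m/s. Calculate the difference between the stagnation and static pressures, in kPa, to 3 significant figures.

83.2 kPa

Bernoulli between the free stream and the stagnation point: ½ρv² = P_stag − P_static.
ΔP = ½·849·14.0² = 83200 Pa.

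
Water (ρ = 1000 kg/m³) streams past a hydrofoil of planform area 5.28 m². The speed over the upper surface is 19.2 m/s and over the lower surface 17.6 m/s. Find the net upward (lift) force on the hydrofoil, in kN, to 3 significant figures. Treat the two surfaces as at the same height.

The faster flow above has the lower pressure; Bernoulli (same height) gives ΔP = ½ρ(v_up² − v_low²).
ΔP = ½·1000·(19.2² − 17.6²) = 29400 Pa.
Lift = ΔP · A = 29400 × 5.28 = 155000 N.

155 kN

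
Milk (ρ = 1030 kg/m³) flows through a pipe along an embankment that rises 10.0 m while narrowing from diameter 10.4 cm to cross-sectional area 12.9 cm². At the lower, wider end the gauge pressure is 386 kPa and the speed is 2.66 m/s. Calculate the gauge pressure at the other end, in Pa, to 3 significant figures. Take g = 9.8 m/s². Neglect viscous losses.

The volume flow rate is constant, so v₂ = (A₁/A₂)v₁ = (84.9/12.9)·2.66 = 17.5 m/s.
Bernoulli: P₁ + ½ρv₁² + ρg h₁ = P₂ + ½ρv₂² + ρg h₂, so P₂ = P₁ + ½ρ(v₁² − v₂²) − ρg(h₂ − h₁).
P₂ = 386000 + ½·1030·(2.66² − 17.5²) − 1030·9.8·(+10.0) = 386000 + (-154000) − (101000) = 131000 Pa.

P₂ ≈ 131000 Pa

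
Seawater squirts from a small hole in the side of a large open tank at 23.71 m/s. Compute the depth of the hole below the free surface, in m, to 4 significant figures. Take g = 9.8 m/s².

For a small hole in a large open tank, ½v² = gh, giving h = v²/(2g).
h = 23.71²/(2·9.8) = 562.2/19.60 = 28.68 m.

h ≈ 28.68 m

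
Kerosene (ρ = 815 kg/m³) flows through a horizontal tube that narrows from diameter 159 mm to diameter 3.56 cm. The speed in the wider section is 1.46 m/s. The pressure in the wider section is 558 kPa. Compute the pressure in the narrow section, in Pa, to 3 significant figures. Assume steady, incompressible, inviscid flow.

Continuity gives A₁v₁ = A₂v₂, so v₂ = (199 cm²)/(9.95 cm²) × 1.46 m/s = 29.1 m/s.
Bernoulli (h₁ = h₂): P₁ − P₂ = ½ρ(v₂² − v₁²).
P₂ = P₁ − ½ρ(v₂² − v₁²) = 558000 − ½·815·(29.1² − 1.46²) = 558000 − 345000 = 213000 Pa.

P₂ ≈ 213000 Pa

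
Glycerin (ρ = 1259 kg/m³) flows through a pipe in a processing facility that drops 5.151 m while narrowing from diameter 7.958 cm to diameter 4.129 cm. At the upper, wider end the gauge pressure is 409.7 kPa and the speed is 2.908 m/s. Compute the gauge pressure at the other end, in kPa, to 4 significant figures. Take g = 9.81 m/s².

By continuity, v₂ = v₁·A₁/A₂ = 2.908·(49.74/13.39) = 10.80 m/s.
Bernoulli: P₁ + ½ρv₁² + ρg h₁ = P₂ + ½ρv₂² + ρg h₂, so P₂ = P₁ + ½ρ(v₁² − v₂²) − ρg(h₂ − h₁).
P₂ = 409700 + ½·1259·(2.908² − 10.80²) − 1259·9.81·(−5.151) = 409700 + (-68130) − (-63620) = 405200 Pa.

P₂ = 405.2 kPa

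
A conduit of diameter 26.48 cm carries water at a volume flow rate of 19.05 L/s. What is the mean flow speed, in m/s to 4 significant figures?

Q = 19.05 L/s = 0.01905 m³/s.
v = Q/A = 0.01905 / 0.05507 = 0.3459 m/s.

0.3459 m/s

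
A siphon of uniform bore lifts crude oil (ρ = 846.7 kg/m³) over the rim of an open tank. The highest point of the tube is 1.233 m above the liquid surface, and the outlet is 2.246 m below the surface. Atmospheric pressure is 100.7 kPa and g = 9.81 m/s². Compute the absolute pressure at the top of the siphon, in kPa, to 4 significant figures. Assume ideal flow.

From the surface to the outlet (both open to atmosphere, surface at rest): v = √(2g·h_out) = √(2·9.81·2.246) = 6.638 m/s.
Continuity keeps v the same throughout the tube; from surface to crest, P_atm + 0 = P_top + ½ρv² + ρg·h_top.
P_top = 100700 − ½·846.7·6.638² − 846.7·9.81·1.233 = 71800 Pa.

P_top ≈ 71.80 kPa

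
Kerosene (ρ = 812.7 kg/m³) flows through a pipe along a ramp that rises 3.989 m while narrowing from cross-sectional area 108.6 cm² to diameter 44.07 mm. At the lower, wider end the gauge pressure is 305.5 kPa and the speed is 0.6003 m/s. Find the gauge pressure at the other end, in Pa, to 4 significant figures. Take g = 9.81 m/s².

Mass conservation (A₁v₁ = A₂v₂) gives v₂ = 0.6003 × 108.6/15.25 = 4.274 m/s.
Applying Bernoulli between the two ends and solving for P₂: P₂ = P₁ + ½ρ(v₁² − v₂²) − ρgΔh.
P₂ = 305500 + ½·812.7·(0.6003² − 4.274²) − 812.7·9.81·(+3.989) = 305500 + (-7276) − (31800) = 266400 Pa.

266400 Pa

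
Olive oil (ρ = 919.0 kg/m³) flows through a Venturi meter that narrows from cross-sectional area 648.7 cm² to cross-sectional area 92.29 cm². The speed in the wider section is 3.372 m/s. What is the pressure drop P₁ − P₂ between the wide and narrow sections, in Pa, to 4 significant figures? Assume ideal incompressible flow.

Mass conservation (A₁v₁ = A₂v₂) gives v₂ = 3.372 × 648.7/92.29 = 23.70 m/s.
Along the horizontal streamline, P + ½ρv² is constant.
P₁ − P₂ = ½·919.0·(23.70² − 3.372²) = ½·919.0·550.4 = 252900 Pa.

ΔP ≈ 252900 Pa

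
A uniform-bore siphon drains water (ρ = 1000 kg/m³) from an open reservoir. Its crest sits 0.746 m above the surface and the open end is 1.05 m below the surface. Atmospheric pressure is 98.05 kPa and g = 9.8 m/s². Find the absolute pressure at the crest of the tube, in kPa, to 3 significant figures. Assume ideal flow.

The outlet speed comes from Torricelli: v = √(2g·1.05) = 4.54 m/s.
Continuity keeps v the same throughout the tube; from surface to crest, P_atm + 0 = P_top + ½ρv² + ρg·h_top.
P_top = 98050 − ½·1000·4.54² − 1000·9.8·0.746 = 80400 Pa.

P_top ≈ 80.4 kPa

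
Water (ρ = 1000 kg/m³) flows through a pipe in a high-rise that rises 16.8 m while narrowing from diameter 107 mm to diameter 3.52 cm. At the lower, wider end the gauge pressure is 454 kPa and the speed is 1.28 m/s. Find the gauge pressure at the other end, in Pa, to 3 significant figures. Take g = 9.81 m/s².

220000 Pa

Continuity gives A₁v₁ = A₂v₂, so v₂ = (89.9 cm²)/(9.73 cm²) × 1.28 m/s = 11.8 m/s.
Bernoulli: P₁ + ½ρv₁² + ρg h₁ = P₂ + ½ρv₂² + ρg h₂, so P₂ = P₁ + ½ρ(v₁² − v₂²) − ρg(h₂ − h₁).
P₂ = 454000 + ½·1000·(1.28² − 11.8²) − 1000·9.81·(+16.8) = 454000 + (-69100) − (165000) = 220000 Pa.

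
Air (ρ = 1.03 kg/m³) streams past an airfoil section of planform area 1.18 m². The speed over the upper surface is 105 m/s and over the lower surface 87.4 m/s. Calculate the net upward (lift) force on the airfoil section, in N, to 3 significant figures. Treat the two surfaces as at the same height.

The faster flow above has the lower pressure; Bernoulli (same height) gives ΔP = ½ρ(v_up² − v_low²).
ΔP = ½·1.03·(105² − 87.4²) = 1740 Pa.
Lift = ΔP · A = 1740 × 1.18 = 2060 N.

2060 N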